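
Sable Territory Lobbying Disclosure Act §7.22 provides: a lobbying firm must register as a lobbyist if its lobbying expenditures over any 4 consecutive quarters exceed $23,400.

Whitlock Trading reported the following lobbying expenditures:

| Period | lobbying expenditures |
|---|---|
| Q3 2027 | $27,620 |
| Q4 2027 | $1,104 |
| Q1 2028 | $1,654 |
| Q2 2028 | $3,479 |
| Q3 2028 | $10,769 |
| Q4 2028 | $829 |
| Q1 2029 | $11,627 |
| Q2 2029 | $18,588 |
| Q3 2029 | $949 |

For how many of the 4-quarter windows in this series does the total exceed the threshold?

4

Q3 2027–Q2 2028: $27,620 + $1,104 + $1,654 + $3,479 = $33,857 (over)
Q4 2027–Q3 2028: $1,104 + $1,654 + $3,479 + $10,769 = $17,006 (under)
Q1 2028–Q4 2028: $1,654 + $3,479 + $10,769 + $829 = $16,731 (under)
Q2 2028–Q1 2029: $3,479 + $10,769 + $829 + $11,627 = $26,704 (over)
Q3 2028–Q2 2029: $10,769 + $829 + $11,627 + $18,588 = $41,813 (over)
Q4 2028–Q3 2029: $829 + $11,627 + $18,588 + $949 = $31,993 (over)
4 windows exceed the threshold.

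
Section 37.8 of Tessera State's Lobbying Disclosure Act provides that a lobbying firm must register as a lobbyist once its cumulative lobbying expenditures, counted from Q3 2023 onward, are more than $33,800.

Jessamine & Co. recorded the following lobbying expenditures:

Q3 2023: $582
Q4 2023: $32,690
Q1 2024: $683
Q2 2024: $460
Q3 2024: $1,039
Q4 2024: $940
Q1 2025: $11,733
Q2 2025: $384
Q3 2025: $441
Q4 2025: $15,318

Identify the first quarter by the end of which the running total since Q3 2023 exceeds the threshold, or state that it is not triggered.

Q1 2024

Through Q3 2023: $582
Through Q4 2023: $33,272
Through Q1 2024: $33,955 ← exceeds threshold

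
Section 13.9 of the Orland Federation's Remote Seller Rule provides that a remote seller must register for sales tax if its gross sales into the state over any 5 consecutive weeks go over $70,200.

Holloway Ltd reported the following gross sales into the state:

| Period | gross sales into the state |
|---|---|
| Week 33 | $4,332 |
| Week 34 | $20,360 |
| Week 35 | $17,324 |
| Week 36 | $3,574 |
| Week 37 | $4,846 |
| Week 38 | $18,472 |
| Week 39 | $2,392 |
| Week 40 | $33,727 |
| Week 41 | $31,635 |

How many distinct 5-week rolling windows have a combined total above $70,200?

1

Week 33–Week 37: $4,332 + $20,360 + $17,324 + $3,574 + $4,846 = $50,436 (under)
Week 34–Week 38: $20,360 + $17,324 + $3,574 + $4,846 + $18,472 = $64,576 (under)
Week 35–Week 39: $17,324 + $3,574 + $4,846 + $18,472 + $2,392 = $46,608 (under)
Week 36–Week 40: $3,574 + $4,846 + $18,472 + $2,392 + $33,727 = $63,011 (under)
Week 37–Week 41: $4,846 + $18,472 + $2,392 + $33,727 + $31,635 = $91,072 (over)
1 window exceeds the threshold.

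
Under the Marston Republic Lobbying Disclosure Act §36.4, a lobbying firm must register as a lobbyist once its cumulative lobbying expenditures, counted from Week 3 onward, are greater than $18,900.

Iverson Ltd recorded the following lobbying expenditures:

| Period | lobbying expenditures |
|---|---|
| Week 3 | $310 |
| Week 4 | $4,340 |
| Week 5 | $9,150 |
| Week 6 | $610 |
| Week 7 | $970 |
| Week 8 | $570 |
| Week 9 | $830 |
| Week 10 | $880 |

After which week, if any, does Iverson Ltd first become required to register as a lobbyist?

Not triggered

Through Week 3: $310
Through Week 4: $4,650
Through Week 5: $13,800
Through Week 6: $14,410
Through Week 7: $15,380
Through Week 8: $15,950
Through Week 9: $16,780
Through Week 10: $17,660
Final cumulative total $17,660 ≤ $18,900; the threshold is never exceeded.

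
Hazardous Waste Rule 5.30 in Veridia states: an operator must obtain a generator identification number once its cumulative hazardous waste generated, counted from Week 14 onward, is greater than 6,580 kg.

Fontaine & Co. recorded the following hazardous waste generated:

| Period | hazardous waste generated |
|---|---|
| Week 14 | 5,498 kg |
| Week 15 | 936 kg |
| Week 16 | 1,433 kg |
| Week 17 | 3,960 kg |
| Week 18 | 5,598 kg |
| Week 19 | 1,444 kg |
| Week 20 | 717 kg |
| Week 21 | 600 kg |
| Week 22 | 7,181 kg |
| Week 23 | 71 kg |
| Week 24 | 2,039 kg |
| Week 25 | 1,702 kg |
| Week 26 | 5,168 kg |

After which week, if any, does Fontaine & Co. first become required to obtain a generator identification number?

Through Week 14: 5,498 kg
Through Week 15: 6,434 kg
Through Week 16: 7,867 kg ← exceeds threshold

Week 16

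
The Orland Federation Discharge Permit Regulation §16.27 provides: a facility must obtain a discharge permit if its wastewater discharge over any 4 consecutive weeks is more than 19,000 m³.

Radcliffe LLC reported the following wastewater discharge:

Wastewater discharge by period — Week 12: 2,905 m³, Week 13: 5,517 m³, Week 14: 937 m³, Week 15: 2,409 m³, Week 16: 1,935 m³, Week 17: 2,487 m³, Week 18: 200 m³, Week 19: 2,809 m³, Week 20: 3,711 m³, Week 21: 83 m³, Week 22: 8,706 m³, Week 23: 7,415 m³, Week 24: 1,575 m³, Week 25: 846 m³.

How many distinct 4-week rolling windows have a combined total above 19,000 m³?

1

Week 12–Week 15: 2,905 m³ + 5,517 m³ + 937 m³ + 2,409 m³ = 11,768 m³ (under)
Week 13–Week 16: 5,517 m³ + 937 m³ + 2,409 m³ + 1,935 m³ = 10,798 m³ (under)
Week 14–Week 17: 937 m³ + 2,409 m³ + 1,935 m³ + 2,487 m³ = 7,768 m³ (under)
Week 15–Week 18: 2,409 m³ + 1,935 m³ + 2,487 m³ + 200 m³ = 7,031 m³ (under)
Week 16–Week 19: 1,935 m³ + 2,487 m³ + 200 m³ + 2,809 m³ = 7,431 m³ (under)
Week 17–Week 20: 2,487 m³ + 200 m³ + 2,809 m³ + 3,711 m³ = 9,207 m³ (under)
Week 18–Week 21: 200 m³ + 2,809 m³ + 3,711 m³ + 83 m³ = 6,803 m³ (under)
Week 19–Week 22: 2,809 m³ + 3,711 m³ + 83 m³ + 8,706 m³ = 15,309 m³ (under)
Week 20–Week 23: 3,711 m³ + 83 m³ + 8,706 m³ + 7,415 m³ = 19,915 m³ (over)
Week 21–Week 24: 83 m³ + 8,706 m³ + 7,415 m³ + 1,575 m³ = 17,779 m³ (under)
Week 22–Week 25: 8,706 m³ + 7,415 m³ + 1,575 m³ + 846 m³ = 18,542 m³ (under)
1 window exceeds the threshold.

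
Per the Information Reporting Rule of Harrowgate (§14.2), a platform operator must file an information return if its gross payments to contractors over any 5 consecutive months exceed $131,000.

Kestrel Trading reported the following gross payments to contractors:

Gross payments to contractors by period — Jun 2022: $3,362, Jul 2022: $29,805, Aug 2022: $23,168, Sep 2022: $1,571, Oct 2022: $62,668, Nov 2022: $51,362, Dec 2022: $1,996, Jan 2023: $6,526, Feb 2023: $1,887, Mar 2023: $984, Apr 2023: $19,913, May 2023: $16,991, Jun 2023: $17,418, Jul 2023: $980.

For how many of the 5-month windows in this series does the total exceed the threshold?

Jun 2022–Oct 2022: $3,362 + $29,805 + $23,168 + $1,571 + $62,668 = $120,574 (under)
Jul 2022–Nov 2022: $29,805 + $23,168 + $1,571 + $62,668 + $51,362 = $168,574 (over)
Aug 2022–Dec 2022: $23,168 + $1,571 + $62,668 + $51,362 + $1,996 = $140,765 (over)
Sep 2022–Jan 2023: $1,571 + $62,668 + $51,362 + $1,996 + $6,526 = $124,123 (under)
Oct 2022–Feb 2023: $62,668 + $51,362 + $1,996 + $6,526 + $1,887 = $124,439 (under)
Nov 2022–Mar 2023: $51,362 + $1,996 + $6,526 + $1,887 + $984 = $62,755 (under)
Dec 2022–Apr 2023: $1,996 + $6,526 + $1,887 + $984 + $19,913 = $31,306 (under)
Jan 2023–May 2023: $6,526 + $1,887 + $984 + $19,913 + $16,991 = $46,301 (under)
Feb 2023–Jun 2023: $1,887 + $984 + $19,913 + $16,991 + $17,418 = $57,193 (under)
Mar 2023–Jul 2023: $984 + $19,913 + $16,991 + $17,418 + $980 = $56,286 (under)
2 windows exceed the threshold.

2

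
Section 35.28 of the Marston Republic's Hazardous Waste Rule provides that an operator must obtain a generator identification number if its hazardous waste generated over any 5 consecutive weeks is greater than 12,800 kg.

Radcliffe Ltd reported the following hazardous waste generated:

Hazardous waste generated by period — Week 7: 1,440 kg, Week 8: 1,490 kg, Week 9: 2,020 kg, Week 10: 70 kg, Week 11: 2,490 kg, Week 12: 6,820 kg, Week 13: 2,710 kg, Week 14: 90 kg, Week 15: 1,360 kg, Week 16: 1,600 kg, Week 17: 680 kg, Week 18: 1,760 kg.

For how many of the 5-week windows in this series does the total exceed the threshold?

3

Week 7–Week 11: 1,440 kg + 1,490 kg + 2,020 kg + 70 kg + 2,490 kg = 7,510 kg (under)
Week 8–Week 12: 1,490 kg + 2,020 kg + 70 kg + 2,490 kg + 6,820 kg = 12,890 kg (over)
Week 9–Week 13: 2,020 kg + 70 kg + 2,490 kg + 6,820 kg + 2,710 kg = 14,110 kg (over)
Week 10–Week 14: 70 kg + 2,490 kg + 6,820 kg + 2,710 kg + 90 kg = 12,180 kg (under)
Week 11–Week 15: 2,490 kg + 6,820 kg + 2,710 kg + 90 kg + 1,360 kg = 13,470 kg (over)
Week 12–Week 16: 6,820 kg + 2,710 kg + 90 kg + 1,360 kg + 1,600 kg = 12,580 kg (under)
Week 13–Week 17: 2,710 kg + 90 kg + 1,360 kg + 1,600 kg + 680 kg = 6,440 kg (under)
Week 14–Week 18: 90 kg + 1,360 kg + 1,600 kg + 680 kg + 1,760 kg = 5,490 kg (under)
3 windows exceed the threshold.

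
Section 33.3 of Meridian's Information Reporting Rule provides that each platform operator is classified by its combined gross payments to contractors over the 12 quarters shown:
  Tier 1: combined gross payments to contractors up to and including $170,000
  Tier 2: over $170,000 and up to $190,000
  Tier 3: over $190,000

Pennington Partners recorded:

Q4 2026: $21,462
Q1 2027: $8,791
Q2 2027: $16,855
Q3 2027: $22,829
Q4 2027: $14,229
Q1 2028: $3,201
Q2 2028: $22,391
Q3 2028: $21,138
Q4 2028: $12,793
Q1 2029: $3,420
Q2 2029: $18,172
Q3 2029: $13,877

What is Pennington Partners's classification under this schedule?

Combined gross payments to contractors: $21,462 + $8,791 + $16,855 + $22,829 + $14,229 + $3,201 + $22,391 + $21,138 + $12,793 + $3,420 + $18,172 + $13,877 = $179,158.
$170,000 < $179,158 ≤ $190,000, so Tier 2 applies.

Tier 2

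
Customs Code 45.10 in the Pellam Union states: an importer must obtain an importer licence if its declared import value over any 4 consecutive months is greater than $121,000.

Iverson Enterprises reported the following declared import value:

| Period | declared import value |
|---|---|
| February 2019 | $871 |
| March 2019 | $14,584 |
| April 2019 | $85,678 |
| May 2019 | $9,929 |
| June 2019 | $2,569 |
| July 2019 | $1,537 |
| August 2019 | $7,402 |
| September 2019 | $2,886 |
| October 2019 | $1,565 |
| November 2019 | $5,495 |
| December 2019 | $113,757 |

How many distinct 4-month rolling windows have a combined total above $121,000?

February 2019–May 2019: $871 + $14,584 + $85,678 + $9,929 = $111,062 (under)
March 2019–June 2019: $14,584 + $85,678 + $9,929 + $2,569 = $112,760 (under)
April 2019–July 2019: $85,678 + $9,929 + $2,569 + $1,537 = $99,713 (under)
May 2019–August 2019: $9,929 + $2,569 + $1,537 + $7,402 = $21,437 (under)
June 2019–September 2019: $2,569 + $1,537 + $7,402 + $2,886 = $14,394 (under)
July 2019–October 2019: $1,537 + $7,402 + $2,886 + $1,565 = $13,390 (under)
August 2019–November 2019: $7,402 + $2,886 + $1,565 + $5,495 = $17,348 (under)
September 2019–December 2019: $2,886 + $1,565 + $5,495 + $113,757 = $123,703 (over)
1 window exceeds the threshold.

1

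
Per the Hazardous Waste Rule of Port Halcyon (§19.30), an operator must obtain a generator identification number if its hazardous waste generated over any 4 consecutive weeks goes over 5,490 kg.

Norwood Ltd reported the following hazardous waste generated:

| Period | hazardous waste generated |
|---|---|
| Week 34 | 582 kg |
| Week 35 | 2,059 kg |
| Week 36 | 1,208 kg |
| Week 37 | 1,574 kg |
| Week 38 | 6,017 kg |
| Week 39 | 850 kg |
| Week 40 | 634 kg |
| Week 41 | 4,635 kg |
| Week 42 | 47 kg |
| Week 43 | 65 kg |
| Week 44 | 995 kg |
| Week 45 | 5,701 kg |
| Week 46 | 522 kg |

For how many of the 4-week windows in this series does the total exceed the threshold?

Week 34–Week 37: 582 kg + 2,059 kg + 1,208 kg + 1,574 kg = 5,423 kg (under)
Week 35–Week 38: 2,059 kg + 1,208 kg + 1,574 kg + 6,017 kg = 10,858 kg (over)
Week 36–Week 39: 1,208 kg + 1,574 kg + 6,017 kg + 850 kg = 9,649 kg (over)
Week 37–Week 40: 1,574 kg + 6,017 kg + 850 kg + 634 kg = 9,075 kg (over)
Week 38–Week 41: 6,017 kg + 850 kg + 634 kg + 4,635 kg = 12,136 kg (over)
Week 39–Week 42: 850 kg + 634 kg + 4,635 kg + 47 kg = 6,166 kg (over)
Week 40–Week 43: 634 kg + 4,635 kg + 47 kg + 65 kg = 5,381 kg (under)
Week 41–Week 44: 4,635 kg + 47 kg + 65 kg + 995 kg = 5,742 kg (over)
Week 42–Week 45: 47 kg + 65 kg + 995 kg + 5,701 kg = 6,808 kg (over)
Week 43–Week 46: 65 kg + 995 kg + 5,701 kg + 522 kg = 7,283 kg (over)
8 windows exceed the threshold.

8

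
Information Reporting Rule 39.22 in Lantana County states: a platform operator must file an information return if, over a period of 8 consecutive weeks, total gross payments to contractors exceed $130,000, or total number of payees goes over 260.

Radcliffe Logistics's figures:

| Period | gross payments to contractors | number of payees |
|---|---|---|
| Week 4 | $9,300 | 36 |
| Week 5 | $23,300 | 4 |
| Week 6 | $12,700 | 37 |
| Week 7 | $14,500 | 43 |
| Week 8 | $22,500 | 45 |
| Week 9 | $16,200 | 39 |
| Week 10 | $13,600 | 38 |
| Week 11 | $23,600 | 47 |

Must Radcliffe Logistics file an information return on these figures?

Yes

Total gross payments to contractors: $9,300 + $23,300 + $12,700 + $14,500 + $22,500 + $16,200 + $13,600 + $23,600 = $135,700 (> $130,000).
Total number of payees: 36 + 4 + 37 + 43 + 45 + 39 + 38 + 47 = 289 (> 260).
The test is 'or': at least one threshold is exceeded.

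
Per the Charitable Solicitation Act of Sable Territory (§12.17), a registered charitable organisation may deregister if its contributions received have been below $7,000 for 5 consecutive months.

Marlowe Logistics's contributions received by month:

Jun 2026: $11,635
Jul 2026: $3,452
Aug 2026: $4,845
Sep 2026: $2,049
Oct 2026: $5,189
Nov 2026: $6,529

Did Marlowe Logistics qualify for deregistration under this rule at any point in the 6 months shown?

Yes

Months below $7,000: Jul 2026, Aug 2026, Sep 2026, Oct 2026, Nov 2026.
Longest run of consecutive months below the threshold: 5.
5 ≥ 5, so Marlowe Logistics became eligible.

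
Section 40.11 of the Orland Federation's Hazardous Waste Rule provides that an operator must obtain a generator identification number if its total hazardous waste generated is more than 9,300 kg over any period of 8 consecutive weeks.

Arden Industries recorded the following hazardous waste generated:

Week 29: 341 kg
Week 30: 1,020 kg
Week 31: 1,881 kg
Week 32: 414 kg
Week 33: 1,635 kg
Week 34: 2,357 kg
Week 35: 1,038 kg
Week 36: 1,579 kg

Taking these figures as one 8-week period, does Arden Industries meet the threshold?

Total hazardous waste generated: 341 kg + 1,020 kg + 1,881 kg + 414 kg + 1,635 kg + 2,357 kg + 1,038 kg + 1,579 kg = 10,265 kg.
10,265 kg > 9,300 kg, so the threshold is exceeded.

Yes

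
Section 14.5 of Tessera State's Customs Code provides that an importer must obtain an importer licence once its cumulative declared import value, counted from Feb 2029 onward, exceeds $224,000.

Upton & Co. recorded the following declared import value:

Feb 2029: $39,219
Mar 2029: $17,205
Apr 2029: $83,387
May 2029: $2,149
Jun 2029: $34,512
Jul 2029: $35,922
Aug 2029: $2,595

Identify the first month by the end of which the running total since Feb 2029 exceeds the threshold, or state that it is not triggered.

Not triggered

Through Feb 2029: $39,219
Through Mar 2029: $56,424
Through Apr 2029: $139,811
Through May 2029: $141,960
Through Jun 2029: $176,472
Through Jul 2029: $212,394
Through Aug 2029: $214,989
Final cumulative total $214,989 ≤ $224,000; the threshold is never exceeded.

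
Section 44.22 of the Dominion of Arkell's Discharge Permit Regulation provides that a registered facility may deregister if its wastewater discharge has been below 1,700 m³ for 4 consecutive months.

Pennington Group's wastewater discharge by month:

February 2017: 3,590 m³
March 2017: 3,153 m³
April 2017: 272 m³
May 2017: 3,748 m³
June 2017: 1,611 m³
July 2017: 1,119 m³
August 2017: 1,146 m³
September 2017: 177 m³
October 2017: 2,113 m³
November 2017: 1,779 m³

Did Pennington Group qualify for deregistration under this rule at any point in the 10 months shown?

Months below 1,700 m³: April 2017, June 2017, July 2017, August 2017, September 2017.
Longest run of consecutive months below the threshold: 4.
4 ≥ 4, so Pennington Group became eligible.

Yes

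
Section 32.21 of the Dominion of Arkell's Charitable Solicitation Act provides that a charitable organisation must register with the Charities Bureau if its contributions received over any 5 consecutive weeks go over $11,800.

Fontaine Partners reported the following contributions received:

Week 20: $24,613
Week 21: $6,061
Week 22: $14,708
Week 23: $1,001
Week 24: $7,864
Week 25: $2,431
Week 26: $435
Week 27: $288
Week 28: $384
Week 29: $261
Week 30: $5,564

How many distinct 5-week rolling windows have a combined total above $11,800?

4

Week 20–Week 24: $24,613 + $6,061 + $14,708 + $1,001 + $7,864 = $54,247 (over)
Week 21–Week 25: $6,061 + $14,708 + $1,001 + $7,864 + $2,431 = $32,065 (over)
Week 22–Week 26: $14,708 + $1,001 + $7,864 + $2,431 + $435 = $26,439 (over)
Week 23–Week 27: $1,001 + $7,864 + $2,431 + $435 + $288 = $12,019 (over)
Week 24–Week 28: $7,864 + $2,431 + $435 + $288 + $384 = $11,402 (under)
Week 25–Week 29: $2,431 + $435 + $288 + $384 + $261 = $3,799 (under)
Week 26–Week 30: $435 + $288 + $384 + $261 + $5,564 = $6,932 (under)
4 windows exceed the threshold.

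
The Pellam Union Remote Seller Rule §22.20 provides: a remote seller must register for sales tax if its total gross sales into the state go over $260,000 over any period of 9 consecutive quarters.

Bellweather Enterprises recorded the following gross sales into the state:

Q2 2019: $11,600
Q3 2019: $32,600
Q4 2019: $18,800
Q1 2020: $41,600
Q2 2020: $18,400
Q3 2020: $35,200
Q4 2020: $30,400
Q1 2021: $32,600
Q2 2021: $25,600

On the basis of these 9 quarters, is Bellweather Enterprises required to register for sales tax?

Total gross sales into the state: $11,600 + $32,600 + $18,800 + $41,600 + $18,400 + $35,200 + $30,400 + $32,600 + $25,600 = $246,800.
$246,800 ≤ $260,000, so the threshold is not exceeded.

No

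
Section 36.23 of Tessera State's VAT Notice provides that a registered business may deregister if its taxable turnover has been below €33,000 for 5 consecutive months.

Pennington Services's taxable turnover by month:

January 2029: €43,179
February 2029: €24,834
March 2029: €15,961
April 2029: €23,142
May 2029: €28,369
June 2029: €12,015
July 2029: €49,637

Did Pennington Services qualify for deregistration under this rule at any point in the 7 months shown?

Yes

Months below €33,000: February 2029, March 2029, April 2029, May 2029, June 2029.
Longest run of consecutive months below the threshold: 5.
5 ≥ 5, so Pennington Services became eligible.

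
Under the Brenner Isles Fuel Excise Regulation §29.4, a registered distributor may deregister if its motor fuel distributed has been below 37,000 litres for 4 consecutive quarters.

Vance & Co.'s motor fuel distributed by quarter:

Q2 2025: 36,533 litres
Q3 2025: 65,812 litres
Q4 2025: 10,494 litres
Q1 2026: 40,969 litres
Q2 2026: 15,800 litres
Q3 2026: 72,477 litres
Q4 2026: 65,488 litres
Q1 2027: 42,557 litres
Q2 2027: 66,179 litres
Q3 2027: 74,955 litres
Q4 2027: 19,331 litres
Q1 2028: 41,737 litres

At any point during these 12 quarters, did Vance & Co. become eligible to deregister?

Quarters below 37,000 litres: Q2 2025, Q4 2025, Q2 2026, Q4 2027.
Longest run of consecutive quarters below the threshold: 1.
1 < 4, so Vance & Co. never became eligible.

No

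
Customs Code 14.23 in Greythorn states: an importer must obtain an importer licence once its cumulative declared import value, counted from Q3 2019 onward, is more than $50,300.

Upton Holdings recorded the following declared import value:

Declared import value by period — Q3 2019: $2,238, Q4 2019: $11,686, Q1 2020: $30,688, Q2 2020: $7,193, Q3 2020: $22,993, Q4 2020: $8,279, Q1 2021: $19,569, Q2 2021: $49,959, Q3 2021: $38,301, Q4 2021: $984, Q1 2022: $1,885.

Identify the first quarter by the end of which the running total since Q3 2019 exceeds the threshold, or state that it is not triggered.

Through Q3 2019: $2,238
Through Q4 2019: $13,924
Through Q1 2020: $44,612
Through Q2 2020: $51,805 ← exceeds threshold

Q2 2020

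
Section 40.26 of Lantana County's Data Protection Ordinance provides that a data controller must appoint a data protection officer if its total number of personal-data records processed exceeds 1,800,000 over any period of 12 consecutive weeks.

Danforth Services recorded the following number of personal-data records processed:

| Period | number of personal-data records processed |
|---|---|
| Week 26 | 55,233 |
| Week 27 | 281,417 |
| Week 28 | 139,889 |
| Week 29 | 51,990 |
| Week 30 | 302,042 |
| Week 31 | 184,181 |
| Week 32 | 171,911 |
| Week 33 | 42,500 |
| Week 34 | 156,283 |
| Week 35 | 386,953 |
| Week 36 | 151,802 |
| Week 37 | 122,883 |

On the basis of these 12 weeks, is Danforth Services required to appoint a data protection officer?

Total number of personal-data records processed: 55,233 + 281,417 + 139,889 + 51,990 + 302,042 + 184,181 + 171,911 + 42,500 + 156,283 + 386,953 + 151,802 + 122,883 = 2,047,084.
2,047,084 > 1,800,000, so the threshold is exceeded.

Yes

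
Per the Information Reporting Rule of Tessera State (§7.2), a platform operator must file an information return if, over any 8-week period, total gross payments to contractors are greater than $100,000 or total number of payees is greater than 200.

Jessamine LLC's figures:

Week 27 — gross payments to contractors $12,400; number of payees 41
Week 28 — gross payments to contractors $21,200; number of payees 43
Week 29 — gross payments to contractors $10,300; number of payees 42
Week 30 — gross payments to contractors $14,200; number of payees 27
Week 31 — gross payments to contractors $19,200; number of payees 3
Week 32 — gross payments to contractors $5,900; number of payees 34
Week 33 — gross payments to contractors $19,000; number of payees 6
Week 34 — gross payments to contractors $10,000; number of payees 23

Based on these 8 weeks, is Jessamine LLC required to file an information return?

Yes

Total gross payments to contractors: $12,400 + $21,200 + $10,300 + $14,200 + $19,200 + $5,900 + $19,000 + $10,000 = $112,200 (> $100,000).
Total number of payees: 41 + 43 + 42 + 27 + 3 + 34 + 6 + 23 = 219 (> 200).
The test is 'or': at least one threshold is exceeded.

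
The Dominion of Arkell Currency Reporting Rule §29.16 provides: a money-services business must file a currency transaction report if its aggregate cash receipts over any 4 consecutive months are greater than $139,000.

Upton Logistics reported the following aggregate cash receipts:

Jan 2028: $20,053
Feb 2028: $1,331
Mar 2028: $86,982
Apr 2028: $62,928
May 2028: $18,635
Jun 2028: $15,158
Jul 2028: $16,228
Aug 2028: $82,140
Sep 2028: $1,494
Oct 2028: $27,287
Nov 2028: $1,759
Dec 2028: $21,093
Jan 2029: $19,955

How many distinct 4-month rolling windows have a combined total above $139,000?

Jan 2028–Apr 2028: $20,053 + $1,331 + $86,982 + $62,928 = $171,294 (over)
Feb 2028–May 2028: $1,331 + $86,982 + $62,928 + $18,635 = $169,876 (over)
Mar 2028–Jun 2028: $86,982 + $62,928 + $18,635 + $15,158 = $183,703 (over)
Apr 2028–Jul 2028: $62,928 + $18,635 + $15,158 + $16,228 = $112,949 (under)
May 2028–Aug 2028: $18,635 + $15,158 + $16,228 + $82,140 = $132,161 (under)
Jun 2028–Sep 2028: $15,158 + $16,228 + $82,140 + $1,494 = $115,020 (under)
Jul 2028–Oct 2028: $16,228 + $82,140 + $1,494 + $27,287 = $127,149 (under)
Aug 2028–Nov 2028: $82,140 + $1,494 + $27,287 + $1,759 = $112,680 (under)
Sep 2028–Dec 2028: $1,494 + $27,287 + $1,759 + $21,093 = $51,633 (under)
Oct 2028–Jan 2029: $27,287 + $1,759 + $21,093 + $19,955 = $70,094 (under)
3 windows exceed the threshold.

3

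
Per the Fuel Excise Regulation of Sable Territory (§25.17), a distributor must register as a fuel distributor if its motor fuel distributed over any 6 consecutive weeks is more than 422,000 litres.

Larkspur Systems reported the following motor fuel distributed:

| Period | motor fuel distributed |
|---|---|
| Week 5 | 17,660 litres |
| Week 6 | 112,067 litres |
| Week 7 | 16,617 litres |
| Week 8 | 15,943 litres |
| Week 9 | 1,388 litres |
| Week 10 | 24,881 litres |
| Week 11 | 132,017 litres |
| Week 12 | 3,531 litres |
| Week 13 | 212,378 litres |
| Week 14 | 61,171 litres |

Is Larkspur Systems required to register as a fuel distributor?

Yes

Week 5–Week 10: 17,660 litres + 112,067 litres + 16,617 litres + 15,943 litres + 1,388 litres + 24,881 litres = 188,556 litres (under)
Week 6–Week 11: 112,067 litres + 16,617 litres + 15,943 litres + 1,388 litres + 24,881 litres + 132,017 litres = 302,913 litres (under)
Week 7–Week 12: 16,617 litres + 15,943 litres + 1,388 litres + 24,881 litres + 132,017 litres + 3,531 litres = 194,377 litres (under)
Week 8–Week 13: 15,943 litres + 1,388 litres + 24,881 litres + 132,017 litres + 3,531 litres + 212,378 litres = 390,138 litres (under)
Week 9–Week 14: 1,388 litres + 24,881 litres + 132,017 litres + 3,531 litres + 212,378 litres + 61,171 litres = 435,366 litres (over)
At least one window exceeds 422,000 litres.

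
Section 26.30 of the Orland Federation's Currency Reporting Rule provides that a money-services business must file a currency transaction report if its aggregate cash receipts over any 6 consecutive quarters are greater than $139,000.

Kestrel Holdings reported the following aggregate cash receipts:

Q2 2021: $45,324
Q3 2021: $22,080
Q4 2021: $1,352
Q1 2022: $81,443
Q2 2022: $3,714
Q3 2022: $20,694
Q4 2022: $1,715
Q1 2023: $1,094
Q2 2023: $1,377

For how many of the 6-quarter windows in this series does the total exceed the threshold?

1

Q2 2021–Q3 2022: $45,324 + $22,080 + $1,352 + $81,443 + $3,714 + $20,694 = $174,607 (over)
Q3 2021–Q4 2022: $22,080 + $1,352 + $81,443 + $3,714 + $20,694 + $1,715 = $130,998 (under)
Q4 2021–Q1 2023: $1,352 + $81,443 + $3,714 + $20,694 + $1,715 + $1,094 = $110,012 (under)
Q1 2022–Q2 2023: $81,443 + $3,714 + $20,694 + $1,715 + $1,094 + $1,377 = $110,037 (under)
1 window exceeds the threshold.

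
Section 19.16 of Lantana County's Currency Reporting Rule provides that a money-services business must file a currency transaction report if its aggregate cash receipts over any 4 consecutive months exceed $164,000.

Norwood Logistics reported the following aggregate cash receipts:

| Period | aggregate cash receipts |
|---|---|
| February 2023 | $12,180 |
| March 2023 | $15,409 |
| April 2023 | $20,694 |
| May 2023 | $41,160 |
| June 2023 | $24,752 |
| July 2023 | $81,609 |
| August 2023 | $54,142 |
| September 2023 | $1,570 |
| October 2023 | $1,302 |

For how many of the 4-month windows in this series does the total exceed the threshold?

2

February 2023–May 2023: $12,180 + $15,409 + $20,694 + $41,160 = $89,443 (under)
March 2023–June 2023: $15,409 + $20,694 + $41,160 + $24,752 = $102,015 (under)
April 2023–July 2023: $20,694 + $41,160 + $24,752 + $81,609 = $168,215 (over)
May 2023–August 2023: $41,160 + $24,752 + $81,609 + $54,142 = $201,663 (over)
June 2023–September 2023: $24,752 + $81,609 + $54,142 + $1,570 = $162,073 (under)
July 2023–October 2023: $81,609 + $54,142 + $1,570 + $1,302 = $138,623 (under)
2 windows exceed the threshold.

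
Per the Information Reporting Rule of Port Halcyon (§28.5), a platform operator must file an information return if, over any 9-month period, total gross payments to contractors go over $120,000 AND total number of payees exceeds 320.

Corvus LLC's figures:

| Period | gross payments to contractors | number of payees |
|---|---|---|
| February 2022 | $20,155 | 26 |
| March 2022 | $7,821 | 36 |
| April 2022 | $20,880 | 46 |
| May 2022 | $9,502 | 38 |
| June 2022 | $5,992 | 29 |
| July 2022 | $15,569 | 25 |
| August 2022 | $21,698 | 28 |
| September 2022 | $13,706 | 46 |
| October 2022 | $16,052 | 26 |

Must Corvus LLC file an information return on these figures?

No

Total gross payments to contractors: $20,155 + $7,821 + $20,880 + $9,502 + $5,992 + $15,569 + $21,698 + $13,706 + $16,052 = $131,375 (> $120,000).
Total number of payees: 26 + 36 + 46 + 38 + 29 + 25 + 28 + 46 + 26 = 300 (≤ 320).
The test is 'and': the rule requires both, and at least one is not exceeded.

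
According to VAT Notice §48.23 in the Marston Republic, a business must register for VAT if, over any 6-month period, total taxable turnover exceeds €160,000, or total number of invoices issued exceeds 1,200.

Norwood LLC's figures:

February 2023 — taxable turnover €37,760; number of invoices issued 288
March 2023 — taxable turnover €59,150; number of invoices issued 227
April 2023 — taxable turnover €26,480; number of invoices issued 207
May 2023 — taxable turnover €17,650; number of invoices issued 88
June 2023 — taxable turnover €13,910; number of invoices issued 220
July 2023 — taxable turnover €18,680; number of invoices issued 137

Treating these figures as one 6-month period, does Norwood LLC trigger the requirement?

Total taxable turnover: €37,760 + €59,150 + €26,480 + €17,650 + €13,910 + €18,680 = €173,630 (> €160,000).
Total number of invoices issued: 288 + 227 + 207 + 88 + 220 + 137 = 1,167 (≤ 1,200).
The test is 'or': at least one threshold is exceeded.

Yes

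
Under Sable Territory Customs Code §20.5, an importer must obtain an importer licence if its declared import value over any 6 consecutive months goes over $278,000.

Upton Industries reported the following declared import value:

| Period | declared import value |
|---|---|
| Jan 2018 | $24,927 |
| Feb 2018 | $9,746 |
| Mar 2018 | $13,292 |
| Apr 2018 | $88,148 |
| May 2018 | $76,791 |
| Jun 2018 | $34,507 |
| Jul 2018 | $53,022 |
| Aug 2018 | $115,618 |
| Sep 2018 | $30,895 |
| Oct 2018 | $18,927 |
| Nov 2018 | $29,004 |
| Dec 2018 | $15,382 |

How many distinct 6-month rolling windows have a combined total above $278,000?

Jan 2018–Jun 2018: $24,927 + $9,746 + $13,292 + $88,148 + $76,791 + $34,507 = $247,411 (under)
Feb 2018–Jul 2018: $9,746 + $13,292 + $88,148 + $76,791 + $34,507 + $53,022 = $275,506 (under)
Mar 2018–Aug 2018: $13,292 + $88,148 + $76,791 + $34,507 + $53,022 + $115,618 = $381,378 (over)
Apr 2018–Sep 2018: $88,148 + $76,791 + $34,507 + $53,022 + $115,618 + $30,895 = $398,981 (over)
May 2018–Oct 2018: $76,791 + $34,507 + $53,022 + $115,618 + $30,895 + $18,927 = $329,760 (over)
Jun 2018–Nov 2018: $34,507 + $53,022 + $115,618 + $30,895 + $18,927 + $29,004 = $281,973 (over)
Jul 2018–Dec 2018: $53,022 + $115,618 + $30,895 + $18,927 + $29,004 + $15,382 = $262,848 (under)
4 windows exceed the threshold.

4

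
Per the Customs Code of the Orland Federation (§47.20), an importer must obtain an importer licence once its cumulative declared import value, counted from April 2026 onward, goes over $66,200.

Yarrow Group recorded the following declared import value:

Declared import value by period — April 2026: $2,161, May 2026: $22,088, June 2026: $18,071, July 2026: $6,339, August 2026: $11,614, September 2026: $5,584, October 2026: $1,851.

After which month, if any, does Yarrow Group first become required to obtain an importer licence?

Through April 2026: $2,161
Through May 2026: $24,249
Through June 2026: $42,320
Through July 2026: $48,659
Through August 2026: $60,273
Through September 2026: $65,857
Through October 2026: $67,708 ← exceeds threshold

October 2026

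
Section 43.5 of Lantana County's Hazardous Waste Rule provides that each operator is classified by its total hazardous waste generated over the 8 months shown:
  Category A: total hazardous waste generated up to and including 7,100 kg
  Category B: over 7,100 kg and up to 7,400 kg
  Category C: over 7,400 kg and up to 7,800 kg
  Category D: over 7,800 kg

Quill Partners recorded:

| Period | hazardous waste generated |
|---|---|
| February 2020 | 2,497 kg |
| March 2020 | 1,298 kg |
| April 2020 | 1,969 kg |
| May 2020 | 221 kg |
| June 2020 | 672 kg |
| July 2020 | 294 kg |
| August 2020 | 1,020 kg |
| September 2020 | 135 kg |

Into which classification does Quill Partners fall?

Category D

Total hazardous waste generated: 2,497 kg + 1,298 kg + 1,969 kg + 221 kg + 672 kg + 294 kg + 1,020 kg + 135 kg = 8,106 kg.
8,106 kg > 7,800 kg, so Category D applies.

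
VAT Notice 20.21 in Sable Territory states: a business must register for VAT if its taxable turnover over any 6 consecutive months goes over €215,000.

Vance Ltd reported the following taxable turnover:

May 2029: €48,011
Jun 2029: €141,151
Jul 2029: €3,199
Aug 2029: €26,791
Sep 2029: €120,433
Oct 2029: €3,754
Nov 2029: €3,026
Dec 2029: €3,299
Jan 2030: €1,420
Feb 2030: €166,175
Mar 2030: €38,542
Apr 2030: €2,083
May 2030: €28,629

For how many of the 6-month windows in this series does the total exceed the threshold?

May 2029–Oct 2029: €48,011 + €141,151 + €3,199 + €26,791 + €120,433 + €3,754 = €343,339 (over)
Jun 2029–Nov 2029: €141,151 + €3,199 + €26,791 + €120,433 + €3,754 + €3,026 = €298,354 (over)
Jul 2029–Dec 2029: €3,199 + €26,791 + €120,433 + €3,754 + €3,026 + €3,299 = €160,502 (under)
Aug 2029–Jan 2030: €26,791 + €120,433 + €3,754 + €3,026 + €3,299 + €1,420 = €158,723 (under)
Sep 2029–Feb 2030: €120,433 + €3,754 + €3,026 + €3,299 + €1,420 + €166,175 = €298,107 (over)
Oct 2029–Mar 2030: €3,754 + €3,026 + €3,299 + €1,420 + €166,175 + €38,542 = €216,216 (over)
Nov 2029–Apr 2030: €3,026 + €3,299 + €1,420 + €166,175 + €38,542 + €2,083 = €214,545 (under)
Dec 2029–May 2030: €3,299 + €1,420 + €166,175 + €38,542 + €2,083 + €28,629 = €240,148 (over)
5 windows exceed the threshold.

5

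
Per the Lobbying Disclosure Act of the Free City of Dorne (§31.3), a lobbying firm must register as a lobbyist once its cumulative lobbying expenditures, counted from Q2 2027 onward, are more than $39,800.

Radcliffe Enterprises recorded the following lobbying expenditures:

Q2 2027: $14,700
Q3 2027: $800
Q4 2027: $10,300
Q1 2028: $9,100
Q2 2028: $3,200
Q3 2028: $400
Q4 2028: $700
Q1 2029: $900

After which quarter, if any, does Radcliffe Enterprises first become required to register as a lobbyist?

Through Q2 2027: $14,700
Through Q3 2027: $15,500
Through Q4 2027: $25,800
Through Q1 2028: $34,900
Through Q2 2028: $38,100
Through Q3 2028: $38,500
Through Q4 2028: $39,200
Through Q1 2029: $40,100 ← exceeds threshold

Q1 2029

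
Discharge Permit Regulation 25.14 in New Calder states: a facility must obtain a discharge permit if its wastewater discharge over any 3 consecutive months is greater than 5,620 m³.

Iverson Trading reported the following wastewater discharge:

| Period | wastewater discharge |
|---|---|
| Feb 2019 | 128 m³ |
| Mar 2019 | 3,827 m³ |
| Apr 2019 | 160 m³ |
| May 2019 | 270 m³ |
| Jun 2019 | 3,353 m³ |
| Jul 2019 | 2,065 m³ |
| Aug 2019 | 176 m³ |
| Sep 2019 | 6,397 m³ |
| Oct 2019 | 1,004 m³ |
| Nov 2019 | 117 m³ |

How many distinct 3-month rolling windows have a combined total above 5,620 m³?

Feb 2019–Apr 2019: 128 m³ + 3,827 m³ + 160 m³ = 4,115 m³ (under)
Mar 2019–May 2019: 3,827 m³ + 160 m³ + 270 m³ = 4,257 m³ (under)
Apr 2019–Jun 2019: 160 m³ + 270 m³ + 3,353 m³ = 3,783 m³ (under)
May 2019–Jul 2019: 270 m³ + 3,353 m³ + 2,065 m³ = 5,688 m³ (over)
Jun 2019–Aug 2019: 3,353 m³ + 2,065 m³ + 176 m³ = 5,594 m³ (under)
Jul 2019–Sep 2019: 2,065 m³ + 176 m³ + 6,397 m³ = 8,638 m³ (over)
Aug 2019–Oct 2019: 176 m³ + 6,397 m³ + 1,004 m³ = 7,577 m³ (over)
Sep 2019–Nov 2019: 6,397 m³ + 1,004 m³ + 117 m³ = 7,518 m³ (over)
4 windows exceed the threshold.

4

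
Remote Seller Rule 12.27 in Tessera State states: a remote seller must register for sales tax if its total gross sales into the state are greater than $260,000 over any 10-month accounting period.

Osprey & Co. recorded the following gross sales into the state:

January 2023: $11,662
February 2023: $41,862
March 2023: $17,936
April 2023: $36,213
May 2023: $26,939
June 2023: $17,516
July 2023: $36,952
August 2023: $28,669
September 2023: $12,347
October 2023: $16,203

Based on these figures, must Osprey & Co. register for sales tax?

No

Total gross sales into the state: $11,662 + $41,862 + $17,936 + $36,213 + $26,939 + $17,516 + $36,952 + $28,669 + $12,347 + $16,203 = $246,299.
$246,299 ≤ $260,000, so the threshold is not exceeded.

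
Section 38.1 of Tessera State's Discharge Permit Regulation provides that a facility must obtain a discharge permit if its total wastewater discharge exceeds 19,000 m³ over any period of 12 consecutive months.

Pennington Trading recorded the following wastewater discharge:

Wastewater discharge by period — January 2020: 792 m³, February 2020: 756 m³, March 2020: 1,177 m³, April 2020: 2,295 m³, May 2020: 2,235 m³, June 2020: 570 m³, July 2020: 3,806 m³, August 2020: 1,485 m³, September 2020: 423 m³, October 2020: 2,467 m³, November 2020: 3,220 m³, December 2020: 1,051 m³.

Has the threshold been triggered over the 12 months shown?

Total wastewater discharge: 792 m³ + 756 m³ + 1,177 m³ + 2,295 m³ + 2,235 m³ + 570 m³ + 3,806 m³ + 1,485 m³ + 423 m³ + 2,467 m³ + 3,220 m³ + 1,051 m³ = 20,277 m³.
20,277 m³ > 19,000 m³, so the threshold is exceeded.

Yes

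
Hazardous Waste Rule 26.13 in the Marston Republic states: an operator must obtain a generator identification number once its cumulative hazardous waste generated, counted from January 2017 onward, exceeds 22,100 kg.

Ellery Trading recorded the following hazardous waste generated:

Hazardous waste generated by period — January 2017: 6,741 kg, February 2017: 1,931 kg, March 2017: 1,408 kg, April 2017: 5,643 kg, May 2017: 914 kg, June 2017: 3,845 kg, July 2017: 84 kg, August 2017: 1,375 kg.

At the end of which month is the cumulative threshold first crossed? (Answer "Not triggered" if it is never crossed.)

Not triggered

Through January 2017: 6,741 kg
Through February 2017: 8,672 kg
Through March 2017: 10,080 kg
Through April 2017: 15,723 kg
Through May 2017: 16,637 kg
Through June 2017: 20,482 kg
Through July 2017: 20,566 kg
Through August 2017: 21,941 kg
Final cumulative total 21,941 kg ≤ 22,100 kg; the threshold is never exceeded.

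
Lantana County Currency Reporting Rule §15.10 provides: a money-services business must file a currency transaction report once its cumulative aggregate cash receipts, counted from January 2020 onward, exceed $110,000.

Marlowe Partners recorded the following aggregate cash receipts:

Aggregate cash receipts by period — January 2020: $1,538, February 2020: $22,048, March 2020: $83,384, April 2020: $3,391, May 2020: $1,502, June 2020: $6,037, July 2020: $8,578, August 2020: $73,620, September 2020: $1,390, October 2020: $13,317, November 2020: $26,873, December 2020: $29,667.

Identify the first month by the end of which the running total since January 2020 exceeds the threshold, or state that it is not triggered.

April 2020

Through January 2020: $1,538
Through February 2020: $23,586
Through March 2020: $106,970
Through April 2020: $110,361 ← exceeds threshold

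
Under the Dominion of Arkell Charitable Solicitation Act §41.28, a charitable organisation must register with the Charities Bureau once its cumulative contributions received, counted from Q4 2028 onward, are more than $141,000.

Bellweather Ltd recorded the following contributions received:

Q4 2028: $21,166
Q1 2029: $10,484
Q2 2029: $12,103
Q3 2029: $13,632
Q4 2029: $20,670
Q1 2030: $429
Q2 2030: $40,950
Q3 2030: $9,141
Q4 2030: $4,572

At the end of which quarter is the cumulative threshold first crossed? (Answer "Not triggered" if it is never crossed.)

Through Q4 2028: $21,166
Through Q1 2029: $31,650
Through Q2 2029: $43,753
Through Q3 2029: $57,385
Through Q4 2029: $78,055
Through Q1 2030: $78,484
Through Q2 2030: $119,434
Through Q3 2030: $128,575
Through Q4 2030: $133,147
Final cumulative total $133,147 ≤ $141,000; the threshold is never exceeded.

Not triggered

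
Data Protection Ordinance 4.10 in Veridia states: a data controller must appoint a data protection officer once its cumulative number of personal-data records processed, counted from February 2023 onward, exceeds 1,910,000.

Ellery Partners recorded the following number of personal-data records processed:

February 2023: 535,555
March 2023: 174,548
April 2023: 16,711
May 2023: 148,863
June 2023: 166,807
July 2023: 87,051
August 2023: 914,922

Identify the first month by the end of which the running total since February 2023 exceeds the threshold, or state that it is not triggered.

August 2023

Through February 2023: 535,555
Through March 2023: 710,103
Through April 2023: 726,814
Through May 2023: 875,677
Through June 2023: 1,042,484
Through July 2023: 1,129,535
Through August 2023: 2,044,457 ← exceeds threshold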